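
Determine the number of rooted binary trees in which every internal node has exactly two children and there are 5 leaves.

A full binary tree with L leaves has L−1 internal nodes and is counted by C_{L−1}; L = 5 gives C_4.
C_4 = C_3 · 2(2·3+1)/(3+2) = 5 · 14/5 = 14.

14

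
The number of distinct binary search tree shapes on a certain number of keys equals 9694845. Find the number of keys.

Binary search tree shapes on n keys are counted by C_n, and C_15 = 9694845.

15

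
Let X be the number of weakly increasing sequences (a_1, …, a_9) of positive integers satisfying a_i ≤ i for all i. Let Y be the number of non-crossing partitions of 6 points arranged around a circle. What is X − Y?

4730

Weakly increasing sequences with a_i ≤ i biject with Dyck paths of semilength 9, so there are C_9. So X = C_9 = 4862.
Non-crossing partitions of an n-element set are counted by C_n; here n = 6. So Y = C_6 = 132.
X − Y = 4862 − 132 = 4730.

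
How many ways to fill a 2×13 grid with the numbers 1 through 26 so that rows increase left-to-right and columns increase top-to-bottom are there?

Standard Young tableaux of shape 2×n are counted by C_n; here n = 13.
C_13 = C_12 · 2(2·12+1)/(12+2) = 208012 · 50/14 = 742900.

742900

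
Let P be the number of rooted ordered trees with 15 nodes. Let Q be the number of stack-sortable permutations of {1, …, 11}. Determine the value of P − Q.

2615654

Rooted ordered (plane) trees on m nodes have m−1 edges and are counted by C_{m−1}; m = 15 gives C_14. So P = C_14 = 2674440.
Stack-sortable permutations are exactly the 231-avoiding ones, counted by C_n; here n = 11. So Q = C_11 = 58786.
P − Q = 2674440 − 58786 = 2615654.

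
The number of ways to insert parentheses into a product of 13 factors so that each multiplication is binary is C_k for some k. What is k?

12

Parenthesizations of m factors correspond to full binary trees with m leaves, counted by C_{m−1}; m = 13 gives C_12.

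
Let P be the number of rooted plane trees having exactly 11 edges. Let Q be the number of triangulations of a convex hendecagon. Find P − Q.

Rooted ordered trees with n edges are counted by C_n; here n = 11. So P = C_11 = 58786.
Triangulations of a convex m-gon are counted by C_{m−2}; with m = 11 this is C_9. So Q = C_9 = 4862.
P − Q = 58786 − 4862 = 53924.

53924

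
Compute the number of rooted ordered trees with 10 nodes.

A rooted plane tree on 10 nodes has 9 edges, and such trees are counted by C_9.
C_9 = C(18,9)/10 = 48620/10 = 4862.

4862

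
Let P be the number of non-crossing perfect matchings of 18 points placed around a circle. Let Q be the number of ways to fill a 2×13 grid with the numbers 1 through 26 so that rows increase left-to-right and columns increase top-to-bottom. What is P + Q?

Pairing 18 circle points by 9 non-crossing chords gives C_9 matchings. So P = C_9 = 4862.
Standard Young tableaux of shape 2×n are counted by C_n; here n = 13. So Q = C_13 = 742900.
P + Q = 4862 + 742900 = 747762.

747762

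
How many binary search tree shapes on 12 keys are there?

Rooted binary trees with 12 nodes (each child slot possibly empty) number C_12.
C_12 = C(24,12)/13 = 2704156/13 = 208012.

208012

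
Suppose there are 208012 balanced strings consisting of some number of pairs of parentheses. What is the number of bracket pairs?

12

Balanced strings of n bracket-pairs are counted by C_n; 208012 = C_12.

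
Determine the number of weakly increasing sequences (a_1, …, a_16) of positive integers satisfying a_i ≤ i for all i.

35357670

Weakly increasing sequences with a_i ≤ i biject with Dyck paths of semilength 16, so there are C_16.
C_16 = C(32,16)/17 = 601080390/17 = 35357670.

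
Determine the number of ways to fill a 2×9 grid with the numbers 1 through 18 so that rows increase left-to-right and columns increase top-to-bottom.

4862

By the hook-length formula (or a Dyck-path bijection), SYT of shape 2×9 number C_9.
C_9 = C_8 · 2(2·8+1)/(8+2) = 1430 · 34/10 = 4862.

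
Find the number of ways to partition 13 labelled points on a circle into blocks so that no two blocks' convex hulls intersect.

The non-crossing partitions of [13] form a lattice of size C_13.
C_13 = C_12 · 2(2·12+1)/(12+2) = 208012 · 50/14 = 742900.

742900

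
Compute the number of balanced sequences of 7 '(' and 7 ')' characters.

429

With 7 pairs the number of balanced bracket strings is the Catalan number C_7.
C_7 = 429.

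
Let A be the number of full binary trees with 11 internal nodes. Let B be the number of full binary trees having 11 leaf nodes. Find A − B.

41990

Full binary trees with n internal nodes are counted by C_n; here n = 11. So A = C_11 = 58786.
Full binary trees with 11 leaves have 11−1 = 10 internal nodes, so there are C_10 of them. So B = C_10 = 16796.
A − B = 58786 − 16796 = 41990.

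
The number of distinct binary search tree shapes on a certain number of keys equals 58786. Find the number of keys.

11

Binary search tree shapes on n keys are counted by C_n; 58786 = C_11.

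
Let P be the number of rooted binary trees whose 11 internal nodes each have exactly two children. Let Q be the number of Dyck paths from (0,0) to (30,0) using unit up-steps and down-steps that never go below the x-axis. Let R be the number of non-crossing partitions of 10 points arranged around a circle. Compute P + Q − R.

Full binary trees with n internal nodes are counted by C_n; here n = 11. So P = C_11 = 58786.
Dyck paths of semilength n (length 2n) are counted by C_n; here n = 15. So Q = C_15 = 9694845.
Non-crossing partitions of an n-element set are counted by C_n; here n = 10. So R = C_10 = 16796.
P + Q − R = 58786 + 9694845 − 16796 = 9736835.

9736835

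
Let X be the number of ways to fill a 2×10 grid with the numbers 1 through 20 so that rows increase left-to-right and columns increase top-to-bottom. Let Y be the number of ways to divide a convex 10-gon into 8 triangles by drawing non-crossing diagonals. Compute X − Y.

By the hook-length formula (or a Dyck-path bijection), SYT of shape 2×10 number C_10. So X = C_10 = 16796.
The number of triangulations of a 10-gon is the Catalan number C_8 (index = sides − 2). So Y = C_8 = 1430.
X − Y = 16796 − 1430 = 15366.

15366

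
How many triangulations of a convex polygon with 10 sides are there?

1430

The number of triangulations of a 10-gon is the Catalan number C_8 (index = sides − 2).
C_8 = C_7 · 2(2·7+1)/(7+2) = 429 · 30/9 = 1430.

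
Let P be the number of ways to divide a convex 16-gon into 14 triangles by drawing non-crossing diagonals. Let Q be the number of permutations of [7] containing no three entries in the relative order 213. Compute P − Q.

2674011

Triangulations of a convex m-gon are counted by C_{m−2}; with m = 16 this is C_14. So P = C_14 = 2674440.
Permutations of [n] avoiding any single length-3 pattern are counted by C_n; here n = 7. So Q = C_7 = 429.
P − Q = 2674440 − 429 = 2674011.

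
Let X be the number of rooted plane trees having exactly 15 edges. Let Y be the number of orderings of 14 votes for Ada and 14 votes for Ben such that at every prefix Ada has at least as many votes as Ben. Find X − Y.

7020405

A rooted plane tree with 15 edges has 16 nodes, and the count is C_15. So X = C_15 = 9694845.
Reading a vote for the leader as '(' and for the other as ')' turns such a sequence into a balanced string of 14 pairs, so the count is C_14. So Y = C_14 = 2674440.
X − Y = 9694845 − 2674440 = 7020405.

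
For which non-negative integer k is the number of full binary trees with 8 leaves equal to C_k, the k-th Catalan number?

Full binary trees with 8 leaves have 8−1 = 7 internal nodes, so there are C_7 of them.

7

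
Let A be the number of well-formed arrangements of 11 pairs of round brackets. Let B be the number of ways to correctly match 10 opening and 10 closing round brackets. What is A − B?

41990

A balanced arrangement of 11 bracket pairs is a Dyck word of semilength 11, so the count is C_11. So A = C_11 = 58786.
With 10 pairs the number of balanced bracket strings is the Catalan number C_10. So B = C_10 = 16796.
A − B = 58786 − 16796 = 41990.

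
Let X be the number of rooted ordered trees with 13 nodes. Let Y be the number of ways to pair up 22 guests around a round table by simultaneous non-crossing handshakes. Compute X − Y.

A rooted plane tree on 13 nodes has 12 edges, and such trees are counted by C_12. So X = C_12 = 208012.
With 22 = 2·11 people, non-crossing handshake pairings are non-crossing perfect matchings on a circle, counted by C_11. So Y = C_11 = 58786.
X − Y = 208012 − 58786 = 149226.

149226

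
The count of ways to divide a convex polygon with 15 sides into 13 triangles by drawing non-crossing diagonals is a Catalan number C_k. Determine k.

Triangulations of a convex m-gon are counted by C_{m−2}; with m = 15 this is C_13.

13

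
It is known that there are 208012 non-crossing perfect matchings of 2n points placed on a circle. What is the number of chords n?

Non-crossing pairings of 2n points on a circle are counted by C_n; 208012 = C_12.

12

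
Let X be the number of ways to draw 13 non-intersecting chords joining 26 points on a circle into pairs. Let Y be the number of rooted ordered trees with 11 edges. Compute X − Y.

684114

Non-crossing perfect matchings of 2n points on a circle are counted by C_n; with 26 points, n = 13. So X = C_13 = 742900.
Rooted ordered trees with n edges are counted by C_n; here n = 11. So Y = C_11 = 58786.
X − Y = 742900 − 58786 = 684114.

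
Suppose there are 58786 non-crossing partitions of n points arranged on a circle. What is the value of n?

11

Non-crossing partitions of [n] are counted by C_n. Since C_11 = 58786, the index is 11.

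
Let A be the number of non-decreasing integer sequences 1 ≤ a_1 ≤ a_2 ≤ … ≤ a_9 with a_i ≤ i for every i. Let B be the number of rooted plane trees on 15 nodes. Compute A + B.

2679302

Weakly increasing sequences with a_i ≤ i biject with Dyck paths of semilength 9, so there are C_9. So A = C_9 = 4862.
Rooted ordered (plane) trees on m nodes have m−1 edges and are counted by C_{m−1}; m = 15 gives C_14. So B = C_14 = 2674440.
A + B = 4862 + 2674440 = 2679302.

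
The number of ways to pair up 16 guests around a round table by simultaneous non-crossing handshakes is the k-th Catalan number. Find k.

With 16 = 2·8 people, non-crossing handshake pairings are non-crossing perfect matchings on a circle, counted by C_8.

8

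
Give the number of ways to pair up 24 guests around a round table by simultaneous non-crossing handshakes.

208012

Non-crossing handshake pairings of 2n people are counted by C_n; 24 people gives n = 12.
C_12 = C(24,12)/13 = 2704156/13 = 208012.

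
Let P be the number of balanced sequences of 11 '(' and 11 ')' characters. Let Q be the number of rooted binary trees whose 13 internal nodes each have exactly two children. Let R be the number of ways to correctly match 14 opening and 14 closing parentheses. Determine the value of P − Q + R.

A balanced arrangement of 11 bracket pairs is a Dyck word of semilength 11, so the count is C_11. So P = C_11 = 58786.
The number of full binary trees on 13 internal nodes is the Catalan number C_13. So Q = C_13 = 742900.
Balanced strings of n pairs of brackets are counted by C_n; here n = 14. So R = C_14 = 2674440.
P − Q + R = 58786 − 742900 + 2674440 = 1990326.

1990326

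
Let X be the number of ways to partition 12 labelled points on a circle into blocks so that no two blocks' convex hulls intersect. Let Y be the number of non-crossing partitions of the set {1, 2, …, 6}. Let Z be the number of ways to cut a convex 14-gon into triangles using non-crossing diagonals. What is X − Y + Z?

415892

The non-crossing partitions of [12] form a lattice of size C_12. So X = C_12 = 208012.
The non-crossing partitions of [6] form a lattice of size C_6. So Y = C_6 = 132.
The number of triangulations of a 14-gon is the Catalan number C_12 (index = sides − 2). So Z = C_12 = 208012.
X − Y + Z = 208012 − 132 + 208012 = 415892.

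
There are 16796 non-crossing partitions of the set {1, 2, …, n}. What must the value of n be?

10

Non-crossing partitions of [n] are counted by C_n; 16796 = C_10.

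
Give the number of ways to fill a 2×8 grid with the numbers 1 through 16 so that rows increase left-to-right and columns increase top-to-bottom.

1430

By the hook-length formula (or a Dyck-path bijection), SYT of shape 2×8 number C_8.
C_8 = C_7 · 2(2·7+1)/(7+2) = 429 · 30/9 = 1430.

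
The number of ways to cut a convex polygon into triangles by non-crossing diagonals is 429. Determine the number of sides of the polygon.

9

Triangulations of a convex m-gon are counted by C_{m−2}. The Catalan number equal to 429 is C_7.
So m − 2 = 7, giving m = 9 sides.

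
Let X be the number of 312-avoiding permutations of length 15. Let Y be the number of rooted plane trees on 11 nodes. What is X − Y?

9678049

Permutations of [n] avoiding any single length-3 pattern are counted by C_n; here n = 15. So X = C_15 = 9694845.
A rooted plane tree on 11 nodes has 10 edges, and such trees are counted by C_10. So Y = C_10 = 16796.
X − Y = 9694845 − 16796 = 9678049.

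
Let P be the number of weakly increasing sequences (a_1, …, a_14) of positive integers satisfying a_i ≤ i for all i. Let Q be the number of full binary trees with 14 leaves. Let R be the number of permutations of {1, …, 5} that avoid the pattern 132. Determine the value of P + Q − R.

3417298

Weakly increasing sequences with a_i ≤ i biject with Dyck paths of semilength 14, so there are C_14. So P = C_14 = 2674440.
A full binary tree with L leaves has L−1 internal nodes and is counted by C_{L−1}; L = 14 gives C_13. So Q = C_13 = 742900.
Permutations of [n] avoiding any single length-3 pattern are counted by C_n; here n = 5. So R = C_5 = 42.
P + Q − R = 2674440 + 742900 − 42 = 3417298.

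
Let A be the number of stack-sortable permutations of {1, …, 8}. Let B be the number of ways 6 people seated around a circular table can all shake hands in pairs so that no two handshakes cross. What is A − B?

1425

By Knuth's characterisation, the stack-sortable permutations of length 8 are the 231-avoiders, numbering C_8. So A = C_8 = 1430.
Non-crossing handshake pairings of 2n people are counted by C_n; 6 people gives n = 3. So B = C_3 = 5.
A − B = 1430 − 5 = 1425.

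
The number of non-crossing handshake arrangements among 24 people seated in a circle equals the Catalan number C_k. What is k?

Non-crossing handshake pairings of 2n people are counted by C_n; 24 people gives n = 12.

12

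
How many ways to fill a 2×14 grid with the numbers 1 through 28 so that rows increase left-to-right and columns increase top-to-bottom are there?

2674440

Standard Young tableaux of shape 2×n are counted by C_n; here n = 14.
C_14 = C(28,14)/15 = 40116600/15 = 2674440.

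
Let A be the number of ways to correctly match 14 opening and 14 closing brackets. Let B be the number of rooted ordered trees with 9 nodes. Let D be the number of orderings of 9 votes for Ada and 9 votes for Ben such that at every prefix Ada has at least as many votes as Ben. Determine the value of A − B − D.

With 14 pairs the number of balanced bracket strings is the Catalan number C_14. So A = C_14 = 2674440.
Rooted ordered (plane) trees on m nodes have m−1 edges and are counted by C_{m−1}; m = 9 gives C_8. So B = C_8 = 1430.
Ballot sequences with n votes each where one side never trails are Dyck words, counted by C_n; here n = 9. So D = C_9 = 4862.
A − B − D = 2674440 − 1430 − 4862 = 2668148.

2668148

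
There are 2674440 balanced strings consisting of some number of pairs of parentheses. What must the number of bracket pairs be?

14

Balanced strings of n bracket-pairs are counted by C_n. Since C_14 = 2674440, the index is 14.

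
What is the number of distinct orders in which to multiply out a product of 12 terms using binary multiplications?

58786

Ways to associate a product of 12 factors correspond to binary trees on 12 leaves, so the count is C_11.
C_11 = C_10 · 2(2·10+1)/(10+2) = 16796 · 42/12 = 58786.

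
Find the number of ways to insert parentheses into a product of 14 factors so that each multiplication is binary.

Ways to associate a product of 14 factors correspond to binary trees on 14 leaves, so the count is C_13.
C_13 = C_12 · 2(2·12+1)/(12+2) = 208012 · 50/14 = 742900.

742900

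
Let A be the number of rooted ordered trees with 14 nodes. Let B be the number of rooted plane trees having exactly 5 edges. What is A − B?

742858

Rooted ordered (plane) trees on m nodes have m−1 edges and are counted by C_{m−1}; m = 14 gives C_13. So A = C_13 = 742900.
A rooted plane tree with 5 edges has 6 nodes, and the count is C_5. So B = C_5 = 42.
A − B = 742900 − 42 = 742858.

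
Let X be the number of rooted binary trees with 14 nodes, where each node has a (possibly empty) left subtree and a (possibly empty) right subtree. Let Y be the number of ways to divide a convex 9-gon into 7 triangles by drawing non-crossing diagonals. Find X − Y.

2674011

Binary trees (left/right distinguished) on n nodes are counted by C_n; here n = 14. So X = C_14 = 2674440.
A convex 9-gon is triangulated into 7 triangles, and the number of such triangulations is the Catalan number C_{9−2} = C_7. So Y = C_7 = 429.
X − Y = 2674440 − 429 = 2674011.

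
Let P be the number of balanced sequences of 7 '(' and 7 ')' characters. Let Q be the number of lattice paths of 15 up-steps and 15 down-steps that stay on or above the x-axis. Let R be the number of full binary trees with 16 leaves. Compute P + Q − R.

429

With 7 pairs the number of balanced bracket strings is the Catalan number C_7. So P = C_7 = 429.
A Dyck path with 15 up-steps and 15 down-steps has semilength 15, so there are C_15 of them. So Q = C_15 = 9694845.
A full binary tree with L leaves has L−1 internal nodes and is counted by C_{L−1}; L = 16 gives C_15. So R = C_15 = 9694845.
P + Q − R = 429 + 9694845 − 9694845 = 429.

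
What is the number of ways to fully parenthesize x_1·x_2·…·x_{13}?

208012

Ways to associate a product of 13 factors correspond to binary trees on 13 leaves, so the count is C_12.
C_12 = 208012.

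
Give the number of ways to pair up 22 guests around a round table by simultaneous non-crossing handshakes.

Non-crossing handshake pairings of 2n people are counted by C_n; 22 people gives n = 11.
C_11 = C(22,11)/12 = 705432/12 = 58786.

58786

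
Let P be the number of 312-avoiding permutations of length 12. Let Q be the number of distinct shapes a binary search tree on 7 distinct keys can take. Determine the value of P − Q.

Permutations of [n] avoiding any single length-3 pattern are counted by C_n; here n = 12. So P = C_12 = 208012.
Binary trees (left/right distinguished) on n nodes are counted by C_n; here n = 7. So Q = C_7 = 429.
P − Q = 208012 − 429 = 207583.

207583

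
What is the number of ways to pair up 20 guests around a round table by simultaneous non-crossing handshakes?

Non-crossing handshake pairings of 2n people are counted by C_n; 20 people gives n = 10.
C_10 = C(20,10)/11 = 184756/11 = 16796.

16796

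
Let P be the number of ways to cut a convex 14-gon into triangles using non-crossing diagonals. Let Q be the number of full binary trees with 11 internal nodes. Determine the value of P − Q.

149226

The number of triangulations of a 14-gon is the Catalan number C_12 (index = sides − 2). So P = C_12 = 208012.
The number of full binary trees on 11 internal nodes is the Catalan number C_11. So Q = C_11 = 58786.
P − Q = 208012 − 58786 = 149226.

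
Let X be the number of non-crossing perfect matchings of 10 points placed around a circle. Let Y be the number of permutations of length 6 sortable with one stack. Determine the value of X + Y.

174

Pairing 10 circle points by 5 non-crossing chords gives C_5 matchings. So X = C_5 = 42.
Stack-sortable permutations are exactly the 231-avoiding ones, counted by C_n; here n = 6. So Y = C_6 = 132.
X + Y = 42 + 132 = 174.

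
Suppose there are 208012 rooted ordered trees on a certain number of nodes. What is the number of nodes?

Rooted ordered trees on m nodes are counted by C_{m−1}. Since C_12 = 208012, the index is 12.
So the index is 12, and the number of nodes is 12 + 1 = 13.

13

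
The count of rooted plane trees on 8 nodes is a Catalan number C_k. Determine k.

A rooted plane tree on 8 nodes has 7 edges, and such trees are counted by C_7.

7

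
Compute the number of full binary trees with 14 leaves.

A full binary tree with L leaves has L−1 internal nodes and is counted by C_{L−1}; L = 14 gives C_13.
C_13 = C(26,13)/14 = 10400600/14 = 742900.

742900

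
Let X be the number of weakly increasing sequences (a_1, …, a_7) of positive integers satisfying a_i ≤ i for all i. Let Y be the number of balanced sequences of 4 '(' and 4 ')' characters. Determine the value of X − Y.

415

Weakly increasing sequences with a_i ≤ i biject with Dyck paths of semilength 7, so there are C_7. So X = C_7 = 429.
With 4 pairs the number of balanced bracket strings is the Catalan number C_4. So Y = C_4 = 14.
X − Y = 429 − 14 = 415.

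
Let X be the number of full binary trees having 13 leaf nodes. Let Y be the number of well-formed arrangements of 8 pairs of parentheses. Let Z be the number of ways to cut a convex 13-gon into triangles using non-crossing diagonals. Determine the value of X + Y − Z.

150656

Full binary trees with 13 leaves have 13−1 = 12 internal nodes, so there are C_12 of them. So X = C_12 = 208012.
A balanced arrangement of 8 bracket pairs is a Dyck word of semilength 8, so the count is C_8. So Y = C_8 = 1430.
Triangulations of a convex m-gon are counted by C_{m−2}; with m = 13 this is C_11. So Z = C_11 = 58786.
X + Y − Z = 208012 + 1430 − 58786 = 150656.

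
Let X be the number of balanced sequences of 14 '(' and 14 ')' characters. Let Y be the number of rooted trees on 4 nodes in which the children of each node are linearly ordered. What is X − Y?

2674435

Balanced strings of n pairs of brackets are counted by C_n; here n = 14. So X = C_14 = 2674440.
A rooted plane tree on 4 nodes has 3 edges, and such trees are counted by C_3. So Y = C_3 = 5.
X − Y = 2674440 − 5 = 2674435.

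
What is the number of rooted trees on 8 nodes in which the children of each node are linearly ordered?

429

A rooted plane tree on 8 nodes has 7 edges, and such trees are counted by C_7.
C_7 = 429.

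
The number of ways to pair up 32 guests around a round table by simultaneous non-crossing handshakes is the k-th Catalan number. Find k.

16

With 32 = 2·16 people, non-crossing handshake pairings are non-crossing perfect matchings on a circle, counted by C_16.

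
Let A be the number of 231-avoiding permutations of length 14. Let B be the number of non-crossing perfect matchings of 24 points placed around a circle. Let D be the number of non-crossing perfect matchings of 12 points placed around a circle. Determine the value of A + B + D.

Permutations of [n] avoiding any single length-3 pattern are counted by C_n; here n = 14. So A = C_14 = 2674440.
Non-crossing perfect matchings of 2n points on a circle are counted by C_n; with 24 points, n = 12. So B = C_12 = 208012.
Pairing 12 circle points by 6 non-crossing chords gives C_6 matchings. So D = C_6 = 132.
A + B + D = 2674440 + 208012 + 132 = 2882584.

2882584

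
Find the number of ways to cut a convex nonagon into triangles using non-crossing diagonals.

A convex 9-gon is triangulated into 7 triangles, and the number of such triangulations is the Catalan number C_{9−2} = C_7.
C_7 = C(14,7)/8 = 3432/8 = 429.

429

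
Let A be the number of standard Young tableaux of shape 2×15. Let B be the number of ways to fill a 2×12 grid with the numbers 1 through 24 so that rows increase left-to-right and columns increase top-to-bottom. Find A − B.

By the hook-length formula (or a Dyck-path bijection), SYT of shape 2×15 number C_15. So A = C_15 = 9694845.
By the hook-length formula (or a Dyck-path bijection), SYT of shape 2×12 number C_12. So B = C_12 = 208012.
A − B = 9694845 − 208012 = 9486833.

9486833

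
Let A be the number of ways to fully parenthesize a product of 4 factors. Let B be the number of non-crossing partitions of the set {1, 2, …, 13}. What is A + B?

742905

Ways to associate a product of 4 factors correspond to binary trees on 4 leaves, so the count is C_3. So A = C_3 = 5.
Non-crossing partitions of an n-element set are counted by C_n; here n = 13. So B = C_13 = 742900.
A + B = 5 + 742900 = 742905.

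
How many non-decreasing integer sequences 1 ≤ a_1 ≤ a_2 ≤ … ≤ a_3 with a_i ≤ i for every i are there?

Weakly increasing sequences with a_i ≤ i biject with Dyck paths of semilength 3, so there are C_3.
C_3 = 5.

5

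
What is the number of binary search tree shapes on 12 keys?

Binary trees (left/right distinguished) on n nodes are counted by C_n; here n = 12.
C_12 = C(24,12)/13 = 2704156/13 = 208012.

208012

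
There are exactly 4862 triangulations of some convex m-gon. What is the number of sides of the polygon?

Triangulations of a convex m-gon are counted by C_{m−2}. The Catalan number equal to 4862 is C_9.
So m − 2 = 9, giving m = 11 sides.

11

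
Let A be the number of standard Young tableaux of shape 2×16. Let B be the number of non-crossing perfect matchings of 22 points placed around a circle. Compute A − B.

By the hook-length formula (or a Dyck-path bijection), SYT of shape 2×16 number C_16. So A = C_16 = 35357670.
Pairing 22 circle points by 11 non-crossing chords gives C_11 matchings. So B = C_11 = 58786.
A − B = 35357670 − 58786 = 35298884.

35298884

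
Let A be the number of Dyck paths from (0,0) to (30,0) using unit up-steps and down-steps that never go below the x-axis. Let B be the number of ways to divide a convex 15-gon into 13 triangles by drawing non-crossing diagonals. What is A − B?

8951945

Dyck paths of semilength n (length 2n) are counted by C_n; here n = 15. So A = C_15 = 9694845.
Triangulations of a convex m-gon are counted by C_{m−2}; with m = 15 this is C_13. So B = C_13 = 742900.
A − B = 9694845 − 742900 = 8951945.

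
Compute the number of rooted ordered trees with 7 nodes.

Rooted ordered (plane) trees on m nodes have m−1 edges and are counted by C_{m−1}; m = 7 gives C_6.
C_6 = C(12,6)/7 = 924/7 = 132.

132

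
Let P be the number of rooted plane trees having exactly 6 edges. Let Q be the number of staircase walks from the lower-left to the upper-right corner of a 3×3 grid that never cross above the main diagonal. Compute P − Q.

127

Rooted ordered trees with n edges are counted by C_n; here n = 6. So P = C_6 = 132.
Monotone paths in an n×n grid that stay weakly below the diagonal are counted by C_n; here n = 3. So Q = C_3 = 5.
P − Q = 132 − 5 = 127.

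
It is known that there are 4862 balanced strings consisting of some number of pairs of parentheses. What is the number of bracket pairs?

9

Balanced strings of n bracket-pairs are counted by C_n, and C_9 = 4862.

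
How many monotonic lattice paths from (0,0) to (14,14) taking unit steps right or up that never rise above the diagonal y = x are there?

Monotone paths in an n×n grid that stay weakly below the diagonal are counted by C_n; here n = 14.
C_14 = C(28,14)/15 = 40116600/15 = 2674440.

2674440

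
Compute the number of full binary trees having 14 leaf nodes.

A full binary tree with L leaves has L−1 internal nodes and is counted by C_{L−1}; L = 14 gives C_13.
C_13 = C_12 · 2(2·12+1)/(12+2) = 208012 · 50/14 = 742900.

742900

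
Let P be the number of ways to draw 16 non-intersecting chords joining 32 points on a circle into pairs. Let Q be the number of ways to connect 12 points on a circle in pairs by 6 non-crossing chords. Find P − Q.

Non-crossing perfect matchings of 2n points on a circle are counted by C_n; with 32 points, n = 16. So P = C_16 = 35357670.
Non-crossing perfect matchings of 2n points on a circle are counted by C_n; with 12 points, n = 6. So Q = C_6 = 132.
P − Q = 35357670 − 132 = 35357538.

35357538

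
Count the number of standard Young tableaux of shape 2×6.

Standard Young tableaux of shape 2×n are counted by C_n; here n = 6.
C_6 = 132.

132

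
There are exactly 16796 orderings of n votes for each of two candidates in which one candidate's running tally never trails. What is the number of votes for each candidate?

10

Such ballot sequences with n votes each are counted by C_n. Since C_10 = 16796, the index is 10.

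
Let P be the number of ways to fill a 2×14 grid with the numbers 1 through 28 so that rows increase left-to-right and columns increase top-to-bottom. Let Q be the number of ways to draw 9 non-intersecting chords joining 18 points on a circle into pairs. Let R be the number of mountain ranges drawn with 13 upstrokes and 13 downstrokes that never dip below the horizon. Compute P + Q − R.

1936402

By the hook-length formula (or a Dyck-path bijection), SYT of shape 2×14 number C_14. So P = C_14 = 2674440.
Non-crossing perfect matchings of 2n points on a circle are counted by C_n; with 18 points, n = 9. So Q = C_9 = 4862.
A Dyck path with 13 up-steps and 13 down-steps has semilength 13, so there are C_13 of them. So R = C_13 = 742900.
P + Q − R = 2674440 + 4862 − 742900 = 1936402.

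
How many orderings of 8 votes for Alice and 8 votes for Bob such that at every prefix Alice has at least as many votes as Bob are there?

1430

Ballot sequences with n votes each where one side never trails are Dyck words, counted by C_n; here n = 8.
C_8 = C(16,8)/9 = 12870/9 = 1430.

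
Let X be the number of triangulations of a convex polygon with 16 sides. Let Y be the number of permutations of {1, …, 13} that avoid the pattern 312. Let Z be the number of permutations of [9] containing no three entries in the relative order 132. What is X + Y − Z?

3412478

A convex 16-gon is triangulated into 14 triangles, and the number of such triangulations is the Catalan number C_{16−2} = C_14. So X = C_14 = 2674440.
For any fixed pattern of length 3, the pattern-avoiding permutations of [13] number C_13. So Y = C_13 = 742900.
Permutations of [n] avoiding any single length-3 pattern are counted by C_n; here n = 9. So Z = C_9 = 4862.
X + Y − Z = 2674440 + 742900 − 4862 = 3412478.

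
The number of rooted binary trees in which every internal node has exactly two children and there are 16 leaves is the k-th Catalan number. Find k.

15

A full binary tree with L leaves has L−1 internal nodes and is counted by C_{L−1}; L = 16 gives C_15.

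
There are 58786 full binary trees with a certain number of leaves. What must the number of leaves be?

Full binary trees with L leaves are counted by C_{L−1}. Since C_11 = 58786, the index is 11.
So the index is 11, and the number of leaves is 11 + 1 = 12.

12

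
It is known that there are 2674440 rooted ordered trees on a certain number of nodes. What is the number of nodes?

15

Rooted ordered trees on m nodes are counted by C_{m−1}. Since C_14 = 2674440, the index is 14.
So the index is 14, and the number of nodes is 14 + 1 = 15.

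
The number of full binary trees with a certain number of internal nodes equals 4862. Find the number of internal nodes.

9

Full binary trees with n internal nodes are counted by C_n; 4862 = C_9.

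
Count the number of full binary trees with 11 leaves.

16796

Full binary trees with 11 leaves have 11−1 = 10 internal nodes, so there are C_10 of them.
C_10 = C(20,10)/11 = 184756/11 = 16796.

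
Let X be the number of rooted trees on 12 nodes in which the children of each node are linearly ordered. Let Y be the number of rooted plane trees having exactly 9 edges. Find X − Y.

A rooted plane tree on 12 nodes has 11 edges, and such trees are counted by C_11. So X = C_11 = 58786.
Rooted ordered trees with n edges are counted by C_n; here n = 9. So Y = C_9 = 4862.
X − Y = 58786 − 4862 = 53924.

53924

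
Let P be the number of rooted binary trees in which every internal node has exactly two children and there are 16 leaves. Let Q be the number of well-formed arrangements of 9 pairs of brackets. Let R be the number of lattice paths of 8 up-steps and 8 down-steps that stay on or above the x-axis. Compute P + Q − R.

A full binary tree with L leaves has L−1 internal nodes and is counted by C_{L−1}; L = 16 gives C_15. So P = C_15 = 9694845.
A balanced arrangement of 9 bracket pairs is a Dyck word of semilength 9, so the count is C_9. So Q = C_9 = 4862.
Paths of 8 up- and 8 down-steps that never dip below the axis are Dyck paths; their count is C_8. So R = C_8 = 1430.
P + Q − R = 9694845 + 4862 − 1430 = 9698277.

9698277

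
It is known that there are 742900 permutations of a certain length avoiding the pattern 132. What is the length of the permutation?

13

Permutations of [n] avoiding a fixed length-3 pattern are counted by C_n. The Catalan number equal to 742900 is C_13.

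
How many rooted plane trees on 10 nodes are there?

Rooted ordered (plane) trees on m nodes have m−1 edges and are counted by C_{m−1}; m = 10 gives C_9.
C_9 = 4862.

4862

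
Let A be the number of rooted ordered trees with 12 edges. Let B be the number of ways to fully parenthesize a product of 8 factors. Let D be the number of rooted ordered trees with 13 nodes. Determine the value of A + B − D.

429

A rooted plane tree with 12 edges has 13 nodes, and the count is C_12. So A = C_12 = 208012.
Bracketing 8 factors into binary products is counted by C_{8−1} = C_7. So B = C_7 = 429.
A rooted plane tree on 13 nodes has 12 edges, and such trees are counted by C_12. So D = C_12 = 208012.
A + B − D = 208012 + 429 − 208012 = 429.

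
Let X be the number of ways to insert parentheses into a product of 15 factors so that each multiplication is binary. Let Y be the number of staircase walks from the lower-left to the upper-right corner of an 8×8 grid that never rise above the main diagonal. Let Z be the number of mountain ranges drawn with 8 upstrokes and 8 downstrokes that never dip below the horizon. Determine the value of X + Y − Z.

2674440

Parenthesizations of m factors correspond to full binary trees with m leaves, counted by C_{m−1}; m = 15 gives C_14. So X = C_14 = 2674440.
Sub-diagonal monotone paths from (0,0) to (8,8) biject with Dyck paths of semilength 8, giving C_8. So Y = C_8 = 1430.
Paths of 8 up- and 8 down-steps that never dip below the axis are Dyck paths; their count is C_8. So Z = C_8 = 1430.
X + Y − Z = 2674440 + 1430 − 1430 = 2674440.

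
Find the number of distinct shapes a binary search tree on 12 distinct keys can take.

Rooted binary trees with 12 nodes (each child slot possibly empty) number C_12.
C_12 = 208012.

208012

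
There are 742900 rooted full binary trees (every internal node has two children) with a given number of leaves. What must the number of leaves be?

Full binary trees with L leaves are counted by C_{L−1}, and C_13 = 742900.
So the index is 13, and the number of leaves is 13 + 1 = 14.

14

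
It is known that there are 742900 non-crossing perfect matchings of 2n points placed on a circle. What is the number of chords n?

Non-crossing pairings of 2n points on a circle are counted by C_n; 742900 = C_13.

13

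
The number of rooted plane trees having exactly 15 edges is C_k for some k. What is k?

A rooted plane tree with 15 edges has 16 nodes, and the count is C_15.

15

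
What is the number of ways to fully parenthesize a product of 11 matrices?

Parenthesizations of m factors correspond to full binary trees with m leaves, counted by C_{m−1}; m = 11 gives C_10.
C_10 = C(20,10)/11 = 184756/11 = 16796.

16796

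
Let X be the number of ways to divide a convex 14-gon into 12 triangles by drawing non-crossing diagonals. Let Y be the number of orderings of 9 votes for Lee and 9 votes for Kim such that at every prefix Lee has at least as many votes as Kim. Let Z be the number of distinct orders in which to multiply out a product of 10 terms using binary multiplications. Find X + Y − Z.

208012

The number of triangulations of a 14-gon is the Catalan number C_12 (index = sides − 2). So X = C_12 = 208012.
Ballot sequences with n votes each where one side never trails are Dyck words, counted by C_n; here n = 9. So Y = C_9 = 4862.
Ways to associate a product of 10 factors correspond to binary trees on 10 leaves, so the count is C_9. So Z = C_9 = 4862.
X + Y − Z = 208012 + 4862 − 4862 = 208012.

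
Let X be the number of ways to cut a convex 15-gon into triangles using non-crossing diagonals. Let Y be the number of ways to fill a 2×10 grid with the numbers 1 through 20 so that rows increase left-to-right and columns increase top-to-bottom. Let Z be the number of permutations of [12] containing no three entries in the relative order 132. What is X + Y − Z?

A convex 15-gon is triangulated into 13 triangles, and the number of such triangulations is the Catalan number C_{15−2} = C_13. So X = C_13 = 742900.
By the hook-length formula (or a Dyck-path bijection), SYT of shape 2×10 number C_10. So Y = C_10 = 16796.
Permutations of [n] avoiding any single length-3 pattern are counted by C_n; here n = 12. So Z = C_12 = 208012.
X + Y − Z = 742900 + 16796 − 208012 = 551684.

551684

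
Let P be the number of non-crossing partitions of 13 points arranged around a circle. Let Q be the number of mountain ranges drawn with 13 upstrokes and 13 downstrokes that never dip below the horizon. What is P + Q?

Non-crossing partitions of an n-element set are counted by C_n; here n = 13. So P = C_13 = 742900.
A Dyck path with 13 up-steps and 13 down-steps has semilength 13, so there are C_13 of them. So Q = C_13 = 742900.
P + Q = 742900 + 742900 = 1485800.

1485800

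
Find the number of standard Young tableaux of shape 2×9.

By the hook-length formula (or a Dyck-path bijection), SYT of shape 2×9 number C_9.
C_9 = C(18,9)/10 = 48620/10 = 4862.

4862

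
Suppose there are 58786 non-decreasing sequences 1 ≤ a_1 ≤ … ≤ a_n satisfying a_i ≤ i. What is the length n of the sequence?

11

Such sub-staircase sequences of length n are counted by C_n. Since C_11 = 58786, the index is 11.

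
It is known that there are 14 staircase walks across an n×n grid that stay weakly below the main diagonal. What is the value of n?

4

Such diagonal-avoiding paths in an n×n grid are counted by C_n. Since C_4 = 14, the index is 4.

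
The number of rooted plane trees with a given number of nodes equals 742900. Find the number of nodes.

14

Rooted ordered trees on m nodes are counted by C_{m−1}, and C_13 = 742900.
So the index is 13, and the number of nodes is 13 + 1 = 14.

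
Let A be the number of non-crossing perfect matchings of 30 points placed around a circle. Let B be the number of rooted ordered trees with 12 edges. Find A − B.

9486833

Pairing 30 circle points by 15 non-crossing chords gives C_15 matchings. So A = C_15 = 9694845.
Rooted ordered trees with n edges are counted by C_n; here n = 12. So B = C_12 = 208012.
A − B = 9694845 − 208012 = 9486833.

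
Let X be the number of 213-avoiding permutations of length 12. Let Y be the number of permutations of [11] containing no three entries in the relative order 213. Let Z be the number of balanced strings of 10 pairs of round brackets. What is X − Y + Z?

166022

For any fixed pattern of length 3, the pattern-avoiding permutations of [12] number C_12. So X = C_12 = 208012.
For any fixed pattern of length 3, the pattern-avoiding permutations of [11] number C_11. So Y = C_11 = 58786.
With 10 pairs the number of balanced bracket strings is the Catalan number C_10. So Z = C_10 = 16796.
X − Y + Z = 208012 − 58786 + 16796 = 166022.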